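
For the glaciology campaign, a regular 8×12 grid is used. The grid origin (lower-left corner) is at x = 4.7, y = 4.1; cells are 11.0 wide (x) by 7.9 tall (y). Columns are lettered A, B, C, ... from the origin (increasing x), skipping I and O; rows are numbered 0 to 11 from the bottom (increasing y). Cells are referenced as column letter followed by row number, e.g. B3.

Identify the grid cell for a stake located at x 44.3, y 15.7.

Column index: ⌊(44.3 − 4.7) / 11.0⌋ = ⌊3.600⌋ = 3 → column D
Row offset from origin: ⌊(15.7 − 4.1) / 7.9⌋ = ⌊1.468⌋ = 1 → row 1

D1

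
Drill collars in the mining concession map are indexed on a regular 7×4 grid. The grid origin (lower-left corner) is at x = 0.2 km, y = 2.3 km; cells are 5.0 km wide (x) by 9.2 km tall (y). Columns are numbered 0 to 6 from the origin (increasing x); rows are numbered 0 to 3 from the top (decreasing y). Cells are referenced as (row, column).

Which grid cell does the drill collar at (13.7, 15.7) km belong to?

Column index: ⌊(13.7 − 0.2) / 5.0⌋ = ⌊2.700⌋ = 2
Row offset from origin: ⌊(15.7 − 2.3) / 9.2⌋ = ⌊1.457⌋ = 1 → row 2 (counted from top)

(2, 2)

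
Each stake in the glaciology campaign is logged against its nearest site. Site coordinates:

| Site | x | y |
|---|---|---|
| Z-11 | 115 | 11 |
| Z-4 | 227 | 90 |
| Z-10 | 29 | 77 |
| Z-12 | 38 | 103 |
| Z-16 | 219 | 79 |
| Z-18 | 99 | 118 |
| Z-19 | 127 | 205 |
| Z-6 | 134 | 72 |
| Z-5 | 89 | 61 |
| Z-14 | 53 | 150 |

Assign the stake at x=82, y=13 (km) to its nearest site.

Z-11

Squared distances to each site:
Z-11: 1093.000; Z-4: 26954.000; Z-10: 6905.000; Z-12: 10036.000; Z-16: 23125.000; Z-18: 11314.000; Z-19: 38889.000; Z-6: 6185.000; Z-5: 2353.000; Z-14: 19610.000.
Minimum at Z-11.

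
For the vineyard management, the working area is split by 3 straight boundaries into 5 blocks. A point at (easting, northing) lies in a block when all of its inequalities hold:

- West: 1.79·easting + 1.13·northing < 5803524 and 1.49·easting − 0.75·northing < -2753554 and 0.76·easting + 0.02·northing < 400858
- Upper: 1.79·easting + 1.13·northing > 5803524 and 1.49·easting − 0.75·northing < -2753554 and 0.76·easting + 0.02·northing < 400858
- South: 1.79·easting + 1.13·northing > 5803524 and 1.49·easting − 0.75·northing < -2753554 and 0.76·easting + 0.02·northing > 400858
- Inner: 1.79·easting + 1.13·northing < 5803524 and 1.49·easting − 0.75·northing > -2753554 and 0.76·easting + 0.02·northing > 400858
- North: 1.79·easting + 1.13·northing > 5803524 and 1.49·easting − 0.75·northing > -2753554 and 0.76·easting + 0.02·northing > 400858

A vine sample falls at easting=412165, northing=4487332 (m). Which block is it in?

North

1.79·412165 + 1.13·4487332 = 5808460.510, which is > 5803524
1.49·412165 − 0.75·4487332 = -2751373.150, which is > -2753554
0.76·412165 + 0.02·4487332 = 402992.040, which is > 400858
This sign pattern matches North.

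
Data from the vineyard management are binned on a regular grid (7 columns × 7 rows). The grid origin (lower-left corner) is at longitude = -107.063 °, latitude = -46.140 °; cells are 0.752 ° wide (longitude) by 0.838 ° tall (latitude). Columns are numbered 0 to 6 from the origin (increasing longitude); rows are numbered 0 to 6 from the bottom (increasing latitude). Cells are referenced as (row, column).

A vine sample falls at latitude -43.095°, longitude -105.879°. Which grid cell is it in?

Column index: ⌊(-105.879 − -107.063) / 0.752⌋ = ⌊1.574⌋ = 1
Row offset from origin: ⌊(-43.095 − -46.140) / 0.838⌋ = ⌊3.634⌋ = 3 → row 3

(3, 1)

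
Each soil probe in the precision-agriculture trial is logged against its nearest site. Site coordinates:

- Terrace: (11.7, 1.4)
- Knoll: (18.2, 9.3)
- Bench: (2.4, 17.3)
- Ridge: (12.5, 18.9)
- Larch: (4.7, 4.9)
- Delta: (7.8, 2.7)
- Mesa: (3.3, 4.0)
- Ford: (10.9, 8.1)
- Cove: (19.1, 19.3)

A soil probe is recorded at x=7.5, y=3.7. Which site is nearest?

Squared distances to each site:
Terrace: 22.930; Knoll: 145.850; Bench: 210.970; Ridge: 256.040; Larch: 9.280; Delta: 1.090; Mesa: 17.730; Ford: 30.920; Cove: 377.920.
Minimum at Delta.

Delta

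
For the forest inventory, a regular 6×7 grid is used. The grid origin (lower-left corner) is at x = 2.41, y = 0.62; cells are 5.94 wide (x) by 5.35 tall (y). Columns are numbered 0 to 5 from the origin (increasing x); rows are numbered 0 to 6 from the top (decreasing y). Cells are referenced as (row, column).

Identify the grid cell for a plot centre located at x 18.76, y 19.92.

Column index: ⌊(18.76 − 2.41) / 5.94⌋ = ⌊2.753⌋ = 2
Row offset from origin: ⌊(19.92 − 0.62) / 5.35⌋ = ⌊3.607⌋ = 3 → row 3 (counted from top)

(3, 2)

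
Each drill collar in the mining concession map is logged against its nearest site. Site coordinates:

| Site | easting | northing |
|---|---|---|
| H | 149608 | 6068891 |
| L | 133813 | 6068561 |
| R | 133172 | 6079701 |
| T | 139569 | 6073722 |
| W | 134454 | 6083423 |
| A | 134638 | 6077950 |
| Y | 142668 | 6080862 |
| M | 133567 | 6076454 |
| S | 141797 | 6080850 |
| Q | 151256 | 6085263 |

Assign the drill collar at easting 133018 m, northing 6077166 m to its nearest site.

Squared distances to each site:
H: 343703725.000; L: 74678050.000; R: 6449941.000; T: 54776737.000; W: 41212145.000; A: 3239056.000; Y: 106782916.000; M: 808345.000; S: 90642697.000; Q: 398186053.000.
Minimum at M.

M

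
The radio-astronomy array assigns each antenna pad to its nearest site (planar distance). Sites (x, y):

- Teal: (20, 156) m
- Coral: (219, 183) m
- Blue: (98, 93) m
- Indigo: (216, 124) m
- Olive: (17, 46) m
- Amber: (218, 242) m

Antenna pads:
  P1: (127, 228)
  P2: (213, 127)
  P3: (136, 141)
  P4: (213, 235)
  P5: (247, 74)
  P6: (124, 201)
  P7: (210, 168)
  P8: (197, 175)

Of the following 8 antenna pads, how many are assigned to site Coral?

3

P1 → Amber
P2 → Indigo
P3 → Blue
P4 → Amber
P5 → Indigo
P6 → Coral
P7 → Coral
P8 → Coral
3 of the 8 go to Coral.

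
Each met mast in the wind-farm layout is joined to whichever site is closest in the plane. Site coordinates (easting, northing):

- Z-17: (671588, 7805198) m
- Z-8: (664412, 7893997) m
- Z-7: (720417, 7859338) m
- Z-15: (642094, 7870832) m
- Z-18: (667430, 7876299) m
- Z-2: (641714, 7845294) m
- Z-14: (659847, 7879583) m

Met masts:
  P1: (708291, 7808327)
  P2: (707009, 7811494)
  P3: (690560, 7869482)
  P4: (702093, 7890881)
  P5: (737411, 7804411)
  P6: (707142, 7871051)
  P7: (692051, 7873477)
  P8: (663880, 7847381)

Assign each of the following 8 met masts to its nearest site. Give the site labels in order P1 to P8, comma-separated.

Z-17, Z-17, Z-18, Z-7, Z-7, Z-7, Z-18, Z-2

P1 → Z-17 (d²=1356900850.00)
P2 → Z-17 (d²=1294286857.00)
P3 → Z-18 (d²=581468389.00)
P4 → Z-7 (d²=1330729825.00)
P5 → Z-7 (d²=3305771365.00)
P6 → Z-7 (d²=313419994.00)
P7 → Z-18 (d²=614157325.00)
P8 → Z-2 (d²=495687125.00)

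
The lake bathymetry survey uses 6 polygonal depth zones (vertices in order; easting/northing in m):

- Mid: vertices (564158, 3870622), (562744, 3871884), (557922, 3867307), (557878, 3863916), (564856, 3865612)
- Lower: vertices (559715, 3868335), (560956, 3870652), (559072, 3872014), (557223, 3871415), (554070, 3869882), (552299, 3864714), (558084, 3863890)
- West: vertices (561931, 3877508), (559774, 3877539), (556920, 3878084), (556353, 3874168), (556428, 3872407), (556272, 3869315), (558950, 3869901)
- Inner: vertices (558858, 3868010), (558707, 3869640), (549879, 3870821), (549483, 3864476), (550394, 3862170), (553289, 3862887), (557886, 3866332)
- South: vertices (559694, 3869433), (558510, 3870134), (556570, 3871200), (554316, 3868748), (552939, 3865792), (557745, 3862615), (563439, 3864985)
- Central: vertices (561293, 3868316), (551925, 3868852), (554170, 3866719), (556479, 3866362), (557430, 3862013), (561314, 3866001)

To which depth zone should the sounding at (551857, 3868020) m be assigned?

Inner

Cast a ray rightward from (551857, 3868020). For each polygon, the edges (by vertex number in listed order) whose endpoints lie on opposite sides of northing = 3868020, where each meets that height, and whether that is right or left of the point:
Mid: 2–3 at easting≈558673.2 (right), 5–1 at easting≈564520.5 (right) → 2 crossings.
Lower: 5–6 at easting≈553431.9 (right), 7–1 at easting≈559599.4 (right) → 2 crossings.
West: no edge straddles that height → 0 crossings.
Inner: 1–2 at easting≈558857.1 (right), 3–4 at easting≈549704.2 (left) → 1 crossing.
South: 4–5 at easting≈553976.9 (right), 7–1 at easting≈560883.7 (right) → 2 crossings.
Central: 2–3 at easting≈552800.7 (right), 6–1 at easting≈561295.7 (right) → 2 crossings.
Only Inner has an odd count, so the point is inside Inner.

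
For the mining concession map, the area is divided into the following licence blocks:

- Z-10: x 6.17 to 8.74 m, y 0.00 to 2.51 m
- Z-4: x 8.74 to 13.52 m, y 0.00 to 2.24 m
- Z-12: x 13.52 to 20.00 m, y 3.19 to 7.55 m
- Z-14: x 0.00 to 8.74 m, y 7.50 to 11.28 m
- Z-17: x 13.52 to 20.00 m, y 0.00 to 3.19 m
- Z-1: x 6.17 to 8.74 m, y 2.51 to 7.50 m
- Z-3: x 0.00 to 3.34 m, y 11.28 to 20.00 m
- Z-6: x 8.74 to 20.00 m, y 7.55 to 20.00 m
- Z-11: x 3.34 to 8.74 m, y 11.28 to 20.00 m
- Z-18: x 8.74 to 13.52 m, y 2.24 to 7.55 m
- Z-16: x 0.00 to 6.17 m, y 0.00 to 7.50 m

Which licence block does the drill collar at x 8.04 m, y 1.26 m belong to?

Z-10

The point has x = 8.04 and y = 1.26.
Only Z-10 satisfies 6.17 ≤ x ≤ 8.74 and 0.00 ≤ y ≤ 2.51.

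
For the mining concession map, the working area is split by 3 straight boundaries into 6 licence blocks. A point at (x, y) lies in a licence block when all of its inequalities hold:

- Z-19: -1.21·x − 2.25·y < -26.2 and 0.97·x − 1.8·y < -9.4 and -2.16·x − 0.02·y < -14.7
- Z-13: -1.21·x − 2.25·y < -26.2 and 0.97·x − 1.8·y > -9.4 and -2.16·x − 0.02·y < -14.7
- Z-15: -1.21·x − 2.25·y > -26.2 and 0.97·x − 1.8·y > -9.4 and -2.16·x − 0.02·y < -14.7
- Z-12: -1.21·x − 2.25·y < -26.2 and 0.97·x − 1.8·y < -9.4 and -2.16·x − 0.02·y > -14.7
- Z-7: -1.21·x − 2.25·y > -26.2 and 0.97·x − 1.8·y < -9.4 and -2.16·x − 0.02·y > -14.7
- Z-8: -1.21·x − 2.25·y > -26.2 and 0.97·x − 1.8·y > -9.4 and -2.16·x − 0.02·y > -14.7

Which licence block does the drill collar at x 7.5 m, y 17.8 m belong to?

Z-19

-1.21·7.5 − 2.25·17.8 = -49.125, which is < -26.2
0.97·7.5 − 1.8·17.8 = -24.765, which is < -9.4
-2.16·7.5 − 0.02·17.8 = -16.556, which is < -14.7
This sign pattern matches Z-19.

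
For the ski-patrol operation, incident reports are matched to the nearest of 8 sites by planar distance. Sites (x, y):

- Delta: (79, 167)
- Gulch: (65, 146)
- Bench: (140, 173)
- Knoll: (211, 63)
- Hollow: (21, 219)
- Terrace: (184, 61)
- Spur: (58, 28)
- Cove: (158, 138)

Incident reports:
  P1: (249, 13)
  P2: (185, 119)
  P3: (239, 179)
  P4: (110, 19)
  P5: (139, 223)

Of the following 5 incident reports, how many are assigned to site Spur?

P1 → Knoll
P2 → Cove
P3 → Cove
P4 → Spur
P5 → Bench
1 of the 5 goes to Spur.

1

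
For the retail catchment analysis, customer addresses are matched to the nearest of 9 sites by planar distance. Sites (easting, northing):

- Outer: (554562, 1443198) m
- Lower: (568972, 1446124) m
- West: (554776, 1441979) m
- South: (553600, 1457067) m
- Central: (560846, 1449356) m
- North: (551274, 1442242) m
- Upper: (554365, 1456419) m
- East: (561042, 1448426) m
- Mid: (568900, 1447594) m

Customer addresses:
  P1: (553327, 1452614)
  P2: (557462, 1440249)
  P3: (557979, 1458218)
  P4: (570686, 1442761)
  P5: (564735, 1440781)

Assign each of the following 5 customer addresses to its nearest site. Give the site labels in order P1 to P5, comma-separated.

Upper, West, Upper, Lower, Lower

P1 → Upper (d²=15555469.00)
P2 → West (d²=10207496.00)
P3 → Upper (d²=16297397.00)
P4 → Lower (d²=14247565.00)
P5 → Lower (d²=46499818.00)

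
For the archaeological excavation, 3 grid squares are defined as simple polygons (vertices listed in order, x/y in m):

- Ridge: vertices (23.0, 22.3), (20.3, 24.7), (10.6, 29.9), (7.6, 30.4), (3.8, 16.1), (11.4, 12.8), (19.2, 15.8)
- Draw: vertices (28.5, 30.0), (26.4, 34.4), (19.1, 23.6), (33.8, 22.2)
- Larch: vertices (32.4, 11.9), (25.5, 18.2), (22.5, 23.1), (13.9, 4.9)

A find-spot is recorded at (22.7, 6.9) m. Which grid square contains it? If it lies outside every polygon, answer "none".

Cast a ray rightward from (22.7, 6.9). For each polygon, the edges (by vertex number in listed order) whose endpoints lie on opposite sides of y = 6.9, where each meets that height, and whether that is right or left of the point:
Ridge: no edge straddles that height → 0 crossings.
Draw: no edge straddles that height → 0 crossings.
Larch: 3–4 at x≈14.85 (left), 4–1 at x≈19.19 (left) → 0 crossings.
All counts are even, so the point lies outside every listed polygon.

none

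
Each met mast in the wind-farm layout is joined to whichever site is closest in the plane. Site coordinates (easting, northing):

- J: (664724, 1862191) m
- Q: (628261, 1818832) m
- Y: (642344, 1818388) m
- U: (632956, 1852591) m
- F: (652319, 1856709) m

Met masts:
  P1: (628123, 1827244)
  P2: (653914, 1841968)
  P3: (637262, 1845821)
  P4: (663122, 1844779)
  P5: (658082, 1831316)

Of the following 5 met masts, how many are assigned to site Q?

P1 → Q
P2 → F
P3 → U
P4 → F
P5 → Y
1 of the 5 goes to Q.

1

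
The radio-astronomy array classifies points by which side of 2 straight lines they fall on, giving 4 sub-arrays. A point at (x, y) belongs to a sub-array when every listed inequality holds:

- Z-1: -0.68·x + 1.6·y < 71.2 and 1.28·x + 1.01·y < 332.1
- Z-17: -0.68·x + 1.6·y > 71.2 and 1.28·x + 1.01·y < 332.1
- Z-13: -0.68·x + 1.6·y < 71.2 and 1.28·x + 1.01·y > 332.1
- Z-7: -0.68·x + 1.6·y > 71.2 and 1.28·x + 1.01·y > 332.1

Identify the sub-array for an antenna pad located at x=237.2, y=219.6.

-0.68·237.2 + 1.6·219.6 = 190.064, which is > 71.2
1.28·237.2 + 1.01·219.6 = 525.412, which is > 332.1
This sign pattern matches Z-7.

Z-7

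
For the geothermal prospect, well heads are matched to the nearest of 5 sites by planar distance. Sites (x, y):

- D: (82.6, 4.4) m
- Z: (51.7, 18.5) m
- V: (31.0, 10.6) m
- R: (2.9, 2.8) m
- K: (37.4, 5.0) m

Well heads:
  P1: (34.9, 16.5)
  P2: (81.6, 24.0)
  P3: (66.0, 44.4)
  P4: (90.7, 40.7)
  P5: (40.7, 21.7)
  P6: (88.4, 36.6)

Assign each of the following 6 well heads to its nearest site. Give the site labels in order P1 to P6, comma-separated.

V, D, Z, D, Z, D

P1 → V (d²=50.02)
P2 → D (d²=385.16)
P3 → Z (d²=875.30)
P4 → D (d²=1383.30)
P5 → Z (d²=131.24)
P6 → D (d²=1070.48)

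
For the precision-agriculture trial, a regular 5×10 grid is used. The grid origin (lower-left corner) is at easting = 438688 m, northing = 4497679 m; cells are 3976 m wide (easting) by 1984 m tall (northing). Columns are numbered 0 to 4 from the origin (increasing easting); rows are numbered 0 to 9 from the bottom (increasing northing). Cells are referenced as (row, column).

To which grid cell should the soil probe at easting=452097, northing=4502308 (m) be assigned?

Column index: ⌊(452097 − 438688) / 3976⌋ = ⌊3.372⌋ = 3
Row offset from origin: ⌊(4502308 − 4497679) / 1984⌋ = ⌊2.333⌋ = 2 → row 2

(2, 3)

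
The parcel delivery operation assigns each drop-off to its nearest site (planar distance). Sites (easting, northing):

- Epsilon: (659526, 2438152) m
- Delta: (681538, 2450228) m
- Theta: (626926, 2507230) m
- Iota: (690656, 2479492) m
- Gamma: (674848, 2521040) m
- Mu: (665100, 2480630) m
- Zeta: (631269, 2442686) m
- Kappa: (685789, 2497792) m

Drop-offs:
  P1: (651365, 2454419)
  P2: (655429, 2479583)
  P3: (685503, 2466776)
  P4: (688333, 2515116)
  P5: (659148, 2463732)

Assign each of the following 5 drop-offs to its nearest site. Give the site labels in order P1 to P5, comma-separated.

Epsilon, Mu, Iota, Gamma, Mu

P1 → Epsilon (d²=331217210.00)
P2 → Mu (d²=94624450.00)
P3 → Iota (d²=188250065.00)
P4 → Gamma (d²=216939001.00)
P5 → Mu (d²=320968708.00)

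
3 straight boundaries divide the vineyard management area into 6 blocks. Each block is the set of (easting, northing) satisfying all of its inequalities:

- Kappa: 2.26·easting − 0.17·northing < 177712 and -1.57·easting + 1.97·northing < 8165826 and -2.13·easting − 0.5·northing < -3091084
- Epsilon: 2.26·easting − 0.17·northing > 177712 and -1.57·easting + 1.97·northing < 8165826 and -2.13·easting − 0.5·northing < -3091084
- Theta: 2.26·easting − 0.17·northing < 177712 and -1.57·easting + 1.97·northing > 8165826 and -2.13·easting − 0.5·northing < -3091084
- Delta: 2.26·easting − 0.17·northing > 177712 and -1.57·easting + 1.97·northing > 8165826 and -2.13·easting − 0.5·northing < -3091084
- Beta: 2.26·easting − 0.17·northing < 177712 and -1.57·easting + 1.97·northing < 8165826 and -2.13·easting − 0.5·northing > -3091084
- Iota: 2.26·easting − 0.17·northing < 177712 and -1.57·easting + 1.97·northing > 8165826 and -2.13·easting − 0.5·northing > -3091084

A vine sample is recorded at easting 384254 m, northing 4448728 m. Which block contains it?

2.26·384254 − 0.17·4448728 = 112130.280, which is < 177712
-1.57·384254 + 1.97·4448728 = 8160715.380, which is < 8165826
-2.13·384254 − 0.5·4448728 = -3042825.020, which is > -3091084
This sign pattern matches Beta.

Beta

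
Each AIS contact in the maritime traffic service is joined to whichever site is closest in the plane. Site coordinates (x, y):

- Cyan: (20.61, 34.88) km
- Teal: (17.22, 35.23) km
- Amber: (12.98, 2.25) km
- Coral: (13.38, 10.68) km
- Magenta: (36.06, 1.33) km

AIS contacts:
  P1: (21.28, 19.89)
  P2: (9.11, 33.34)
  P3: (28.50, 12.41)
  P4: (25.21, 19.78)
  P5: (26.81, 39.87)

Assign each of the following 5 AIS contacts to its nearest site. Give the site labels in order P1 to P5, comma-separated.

Coral, Teal, Magenta, Coral, Cyan

P1 → Coral (d²=147.23)
P2 → Teal (d²=69.34)
P3 → Magenta (d²=179.92)
P4 → Coral (d²=222.76)
P5 → Cyan (d²=63.34)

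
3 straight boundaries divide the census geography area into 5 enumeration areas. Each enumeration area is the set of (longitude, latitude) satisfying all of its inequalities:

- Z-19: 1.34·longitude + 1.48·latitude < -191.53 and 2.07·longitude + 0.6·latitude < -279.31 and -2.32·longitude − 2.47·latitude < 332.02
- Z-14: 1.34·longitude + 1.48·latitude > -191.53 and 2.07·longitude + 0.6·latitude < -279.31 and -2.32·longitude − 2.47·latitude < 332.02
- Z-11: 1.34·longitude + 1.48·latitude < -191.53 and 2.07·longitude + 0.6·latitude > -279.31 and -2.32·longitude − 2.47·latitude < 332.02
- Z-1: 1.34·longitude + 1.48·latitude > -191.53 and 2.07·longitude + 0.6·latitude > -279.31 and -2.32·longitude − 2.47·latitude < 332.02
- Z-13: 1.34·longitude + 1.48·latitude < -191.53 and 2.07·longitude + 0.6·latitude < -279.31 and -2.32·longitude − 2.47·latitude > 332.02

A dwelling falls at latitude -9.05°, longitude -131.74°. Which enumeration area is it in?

1.34·-131.74 + 1.48·-9.05 = -189.926, which is > -191.53
2.07·-131.74 + 0.6·-9.05 = -278.132, which is > -279.31
-2.32·-131.74 − 2.47·-9.05 = 327.990, which is < 332.02
This sign pattern matches Z-1.

Z-1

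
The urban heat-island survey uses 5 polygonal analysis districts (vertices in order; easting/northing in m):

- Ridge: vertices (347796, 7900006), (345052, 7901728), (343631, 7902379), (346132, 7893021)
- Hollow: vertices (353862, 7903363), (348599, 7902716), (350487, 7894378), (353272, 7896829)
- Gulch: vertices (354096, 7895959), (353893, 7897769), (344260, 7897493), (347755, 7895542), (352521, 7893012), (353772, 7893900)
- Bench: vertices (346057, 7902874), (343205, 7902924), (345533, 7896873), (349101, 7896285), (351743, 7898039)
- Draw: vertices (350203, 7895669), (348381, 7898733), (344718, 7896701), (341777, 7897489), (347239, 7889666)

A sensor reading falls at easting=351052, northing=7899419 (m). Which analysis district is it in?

Hollow

Cast a ray rightward from (351052, 7899419). For each polygon, the edges (by vertex number in listed order) whose endpoints lie on opposite sides of northing = 7899419, where each meets that height, and whether that is right or left of the point:
Ridge: 3–4 at easting≈344422.1 (left), 4–1 at easting≈347656.2 (left) → 0 crossings.
Hollow: 2–3 at easting≈349345.6 (left), 4–1 at easting≈353505.9 (right) → 1 crossing.
Gulch: no edge straddles that height → 0 crossings.
Bench: 2–3 at easting≈344553.5 (left), 5–1 at easting≈350120.1 (left) → 0 crossings.
Draw: no edge straddles that height → 0 crossings.
Only Hollow has an odd count, so the point is inside Hollow.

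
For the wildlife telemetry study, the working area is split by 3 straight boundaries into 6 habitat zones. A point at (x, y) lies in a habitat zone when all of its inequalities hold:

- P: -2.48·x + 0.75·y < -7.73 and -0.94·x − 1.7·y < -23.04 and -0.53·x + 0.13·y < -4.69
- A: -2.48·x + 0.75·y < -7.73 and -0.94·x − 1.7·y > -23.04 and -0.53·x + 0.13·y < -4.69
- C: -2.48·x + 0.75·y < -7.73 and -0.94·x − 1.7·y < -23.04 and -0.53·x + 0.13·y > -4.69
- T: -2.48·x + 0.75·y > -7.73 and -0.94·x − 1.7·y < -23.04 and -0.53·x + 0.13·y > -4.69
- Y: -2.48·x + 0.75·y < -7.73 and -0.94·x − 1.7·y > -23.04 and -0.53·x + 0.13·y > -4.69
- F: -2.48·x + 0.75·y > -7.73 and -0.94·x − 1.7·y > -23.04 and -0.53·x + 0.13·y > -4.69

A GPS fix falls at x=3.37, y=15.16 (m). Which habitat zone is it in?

T

-2.48·3.37 + 0.75·15.16 = 3.012, which is > -7.73
-0.94·3.37 − 1.7·15.16 = -28.940, which is < -23.04
-0.53·3.37 + 0.13·15.16 = 0.185, which is > -4.69
This sign pattern matches T.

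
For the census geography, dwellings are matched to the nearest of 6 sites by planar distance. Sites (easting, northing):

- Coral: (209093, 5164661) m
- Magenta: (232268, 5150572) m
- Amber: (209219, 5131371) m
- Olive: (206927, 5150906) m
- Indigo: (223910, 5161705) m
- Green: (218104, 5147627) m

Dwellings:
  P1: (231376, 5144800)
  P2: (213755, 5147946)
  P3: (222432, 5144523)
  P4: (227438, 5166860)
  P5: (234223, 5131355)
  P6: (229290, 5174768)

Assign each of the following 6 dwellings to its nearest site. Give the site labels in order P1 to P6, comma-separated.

Magenta, Green, Green, Indigo, Magenta, Indigo

P1 → Magenta (d²=34111648.00)
P2 → Green (d²=19015562.00)
P3 → Green (d²=28366400.00)
P4 → Indigo (d²=39020809.00)
P5 → Magenta (d²=373115114.00)
P6 → Indigo (d²=199586369.00)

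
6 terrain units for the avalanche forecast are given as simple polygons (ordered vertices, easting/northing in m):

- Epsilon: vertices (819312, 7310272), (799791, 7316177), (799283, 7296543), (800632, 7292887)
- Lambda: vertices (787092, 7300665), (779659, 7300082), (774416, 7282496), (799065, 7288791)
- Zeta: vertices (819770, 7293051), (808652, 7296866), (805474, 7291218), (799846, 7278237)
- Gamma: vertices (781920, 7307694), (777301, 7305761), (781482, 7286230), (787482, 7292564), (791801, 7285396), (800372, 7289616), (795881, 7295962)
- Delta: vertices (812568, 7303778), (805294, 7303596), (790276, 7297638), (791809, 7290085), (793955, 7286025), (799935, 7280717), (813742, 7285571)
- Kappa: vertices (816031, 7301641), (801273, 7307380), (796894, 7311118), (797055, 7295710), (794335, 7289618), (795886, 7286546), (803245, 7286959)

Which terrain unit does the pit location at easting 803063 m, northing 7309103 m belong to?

Cast a ray rightward from (803063, 7309103). For each polygon, the edges (by vertex number in listed order) whose endpoints lie on opposite sides of northing = 7309103, where each meets that height, and whether that is right or left of the point:
Epsilon: 2–3 at easting≈799608.0 (left), 4–1 at easting≈818055.9 (right) → 1 crossing.
Lambda: no edge straddles that height → 0 crossings.
Zeta: no edge straddles that height → 0 crossings.
Gamma: no edge straddles that height → 0 crossings.
Delta: no edge straddles that height → 0 crossings.
Kappa: 2–3 at easting≈799254.5 (left), 3–4 at easting≈796915.1 (left) → 0 crossings.
Only Epsilon has an odd count, so the point is inside Epsilon.

Epsilon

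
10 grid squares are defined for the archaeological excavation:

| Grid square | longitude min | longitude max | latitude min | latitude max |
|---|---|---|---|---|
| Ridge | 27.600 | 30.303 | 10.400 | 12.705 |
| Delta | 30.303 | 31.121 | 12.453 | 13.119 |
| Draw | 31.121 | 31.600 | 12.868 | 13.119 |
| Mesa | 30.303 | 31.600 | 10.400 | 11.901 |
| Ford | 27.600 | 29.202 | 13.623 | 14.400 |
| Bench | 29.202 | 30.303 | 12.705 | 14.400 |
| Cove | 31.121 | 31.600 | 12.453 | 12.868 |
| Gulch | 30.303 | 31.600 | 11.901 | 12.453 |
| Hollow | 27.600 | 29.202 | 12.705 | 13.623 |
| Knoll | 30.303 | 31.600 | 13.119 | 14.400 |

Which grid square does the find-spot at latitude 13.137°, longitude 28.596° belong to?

Hollow

The point has longitude = 28.596 and latitude = 13.137.
Only Hollow satisfies 27.600 ≤ longitude ≤ 29.202 and 12.705 ≤ latitude ≤ 13.623.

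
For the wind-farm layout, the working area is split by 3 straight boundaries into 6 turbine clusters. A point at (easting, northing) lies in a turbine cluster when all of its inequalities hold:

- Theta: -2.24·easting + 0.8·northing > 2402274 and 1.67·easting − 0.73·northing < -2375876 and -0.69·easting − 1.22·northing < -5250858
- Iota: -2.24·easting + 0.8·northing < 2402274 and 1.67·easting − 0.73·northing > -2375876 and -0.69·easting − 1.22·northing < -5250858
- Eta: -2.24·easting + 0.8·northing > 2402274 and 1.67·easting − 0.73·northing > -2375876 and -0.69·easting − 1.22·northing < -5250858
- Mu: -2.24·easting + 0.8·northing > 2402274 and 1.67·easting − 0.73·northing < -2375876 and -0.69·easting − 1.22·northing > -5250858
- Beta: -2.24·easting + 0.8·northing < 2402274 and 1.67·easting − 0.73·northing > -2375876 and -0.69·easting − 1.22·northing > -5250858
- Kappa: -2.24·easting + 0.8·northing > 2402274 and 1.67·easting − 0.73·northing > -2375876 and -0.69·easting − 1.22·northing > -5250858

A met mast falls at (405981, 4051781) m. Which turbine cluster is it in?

-2.24·405981 + 0.8·4051781 = 2332027.360, which is < 2402274
1.67·405981 − 0.73·4051781 = -2279811.860, which is > -2375876
-0.69·405981 − 1.22·4051781 = -5223299.710, which is > -5250858
This sign pattern matches Beta.

Beta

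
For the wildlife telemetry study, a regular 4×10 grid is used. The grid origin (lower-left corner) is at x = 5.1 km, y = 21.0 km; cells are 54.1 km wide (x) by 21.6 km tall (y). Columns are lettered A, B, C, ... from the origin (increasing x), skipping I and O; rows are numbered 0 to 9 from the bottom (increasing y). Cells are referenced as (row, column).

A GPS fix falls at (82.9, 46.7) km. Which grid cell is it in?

Column index: ⌊(82.9 − 5.1) / 54.1⌋ = ⌊1.438⌋ = 1 → column B
Row offset from origin: ⌊(46.7 − 21.0) / 21.6⌋ = ⌊1.190⌋ = 1 → row 1

(1, B)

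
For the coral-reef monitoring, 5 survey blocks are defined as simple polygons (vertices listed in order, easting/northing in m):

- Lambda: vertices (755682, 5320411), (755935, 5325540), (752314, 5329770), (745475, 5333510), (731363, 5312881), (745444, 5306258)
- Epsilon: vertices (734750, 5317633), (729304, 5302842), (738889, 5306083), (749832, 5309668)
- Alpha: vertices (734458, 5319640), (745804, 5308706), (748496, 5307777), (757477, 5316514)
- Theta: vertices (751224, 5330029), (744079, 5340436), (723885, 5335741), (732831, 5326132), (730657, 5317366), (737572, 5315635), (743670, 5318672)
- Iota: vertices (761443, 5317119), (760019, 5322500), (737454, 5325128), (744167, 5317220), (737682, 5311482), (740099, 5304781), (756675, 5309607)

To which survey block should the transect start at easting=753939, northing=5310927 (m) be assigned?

Iota

Cast a ray rightward from (753939, 5310927). For each polygon, the edges (by vertex number in listed order) whose endpoints lie on opposite sides of northing = 5310927, where each meets that height, and whether that is right or left of the point:
Lambda: 5–6 at easting≈735517.4 (left), 6–1 at easting≈748821.5 (left) → 0 crossings.
Epsilon: 1–2 at easting≈732280.9 (left), 4–1 at easting≈747448.0 (left) → 0 crossings.
Alpha: 1–2 at easting≈743499.3 (left), 3–4 at easting≈751734.0 (left) → 0 crossings.
Theta: no edge straddles that height → 0 crossings.
Iota: 5–6 at easting≈737882.2 (left), 7–1 at easting≈757512.8 (right) → 1 crossing.
Only Iota has an odd count, so the point is inside Iota.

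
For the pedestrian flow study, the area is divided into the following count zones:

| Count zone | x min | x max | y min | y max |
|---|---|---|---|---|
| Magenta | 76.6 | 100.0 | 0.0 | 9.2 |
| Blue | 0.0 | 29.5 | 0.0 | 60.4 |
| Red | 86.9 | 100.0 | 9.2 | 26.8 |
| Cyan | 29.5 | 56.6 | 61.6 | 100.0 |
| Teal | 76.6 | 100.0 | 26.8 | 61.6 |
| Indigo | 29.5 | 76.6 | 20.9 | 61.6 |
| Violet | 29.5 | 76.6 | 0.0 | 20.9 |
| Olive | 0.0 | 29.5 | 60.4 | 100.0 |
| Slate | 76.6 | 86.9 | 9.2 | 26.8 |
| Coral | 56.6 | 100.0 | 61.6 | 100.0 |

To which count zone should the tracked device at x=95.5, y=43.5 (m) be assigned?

Teal

The point has x = 95.5 and y = 43.5.
Only Teal satisfies 76.6 ≤ x ≤ 100.0 and 26.8 ≤ y ≤ 61.6.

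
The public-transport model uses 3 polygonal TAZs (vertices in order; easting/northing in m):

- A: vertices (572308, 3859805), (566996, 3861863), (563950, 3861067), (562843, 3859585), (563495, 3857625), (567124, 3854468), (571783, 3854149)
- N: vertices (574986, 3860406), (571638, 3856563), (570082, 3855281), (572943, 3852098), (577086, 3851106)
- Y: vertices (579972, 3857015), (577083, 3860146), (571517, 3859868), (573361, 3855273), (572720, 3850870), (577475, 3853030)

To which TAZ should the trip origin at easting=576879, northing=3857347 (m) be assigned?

Cast a ray rightward from (576879, 3857347). For each polygon, the edges (by vertex number in listed order) whose endpoints lie on opposite sides of northing = 3857347, where each meets that height, and whether that is right or left of the point:
A: 5–6 at easting≈563814.6 (left), 7–1 at easting≈572079.8 (left) → 0 crossings.
N: 1–2 at easting≈572321.0 (left), 5–1 at easting≈575676.7 (left) → 0 crossings.
Y: 1–2 at easting≈579665.7 (right), 3–4 at easting≈572528.7 (left) → 1 crossing.
Only Y has an odd count, so the point is inside Y.

Y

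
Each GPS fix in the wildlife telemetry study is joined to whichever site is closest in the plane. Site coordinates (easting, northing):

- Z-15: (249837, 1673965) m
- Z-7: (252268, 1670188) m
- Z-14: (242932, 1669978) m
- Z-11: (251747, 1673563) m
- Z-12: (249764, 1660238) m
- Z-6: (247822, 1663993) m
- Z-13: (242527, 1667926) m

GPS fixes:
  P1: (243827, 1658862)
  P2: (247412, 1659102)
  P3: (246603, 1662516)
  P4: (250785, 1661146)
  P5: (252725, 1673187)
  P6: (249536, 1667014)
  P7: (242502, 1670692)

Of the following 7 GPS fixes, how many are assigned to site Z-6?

P1 → Z-12
P2 → Z-12
P3 → Z-6
P4 → Z-12
P5 → Z-11
P6 → Z-6
P7 → Z-14
2 of the 7 go to Z-6.

2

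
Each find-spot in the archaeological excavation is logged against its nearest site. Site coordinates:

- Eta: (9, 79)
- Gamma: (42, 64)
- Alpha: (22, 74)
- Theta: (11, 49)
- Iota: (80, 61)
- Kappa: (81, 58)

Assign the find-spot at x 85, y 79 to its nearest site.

Squared distances to each site:
Eta: 5776.000; Gamma: 2074.000; Alpha: 3994.000; Theta: 6376.000; Iota: 349.000; Kappa: 457.000.
Minimum at Iota.

Iota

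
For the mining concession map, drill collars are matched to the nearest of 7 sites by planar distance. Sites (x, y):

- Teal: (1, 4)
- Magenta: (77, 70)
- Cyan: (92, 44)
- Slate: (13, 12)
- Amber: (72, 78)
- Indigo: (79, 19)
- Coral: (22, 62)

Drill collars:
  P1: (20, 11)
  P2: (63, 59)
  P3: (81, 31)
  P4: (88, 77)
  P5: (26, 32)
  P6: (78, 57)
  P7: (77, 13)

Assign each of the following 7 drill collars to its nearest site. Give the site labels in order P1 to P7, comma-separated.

P1 → Slate (d²=50.00)
P2 → Magenta (d²=317.00)
P3 → Indigo (d²=148.00)
P4 → Magenta (d²=170.00)
P5 → Slate (d²=569.00)
P6 → Magenta (d²=170.00)
P7 → Indigo (d²=40.00)

Slate, Magenta, Indigo, Magenta, Slate, Magenta, Indigo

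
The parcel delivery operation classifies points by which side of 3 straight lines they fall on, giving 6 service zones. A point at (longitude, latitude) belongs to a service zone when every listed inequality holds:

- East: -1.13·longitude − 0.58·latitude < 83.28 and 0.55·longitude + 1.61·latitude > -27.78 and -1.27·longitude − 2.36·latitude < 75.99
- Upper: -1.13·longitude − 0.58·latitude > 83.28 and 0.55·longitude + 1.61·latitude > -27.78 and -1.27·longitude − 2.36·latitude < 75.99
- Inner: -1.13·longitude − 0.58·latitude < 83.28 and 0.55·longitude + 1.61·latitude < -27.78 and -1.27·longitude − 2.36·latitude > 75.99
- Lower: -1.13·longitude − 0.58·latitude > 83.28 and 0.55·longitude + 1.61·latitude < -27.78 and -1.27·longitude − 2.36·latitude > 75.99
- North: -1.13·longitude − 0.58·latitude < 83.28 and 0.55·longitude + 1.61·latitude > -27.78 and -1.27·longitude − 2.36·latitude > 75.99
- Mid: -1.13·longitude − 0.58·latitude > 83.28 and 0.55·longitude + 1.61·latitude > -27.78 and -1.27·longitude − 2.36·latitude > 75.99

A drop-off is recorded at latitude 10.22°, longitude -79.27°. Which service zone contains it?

-1.13·-79.27 − 0.58·10.22 = 83.647, which is > 83.28
0.55·-79.27 + 1.61·10.22 = -27.144, which is > -27.78
-1.27·-79.27 − 2.36·10.22 = 76.554, which is > 75.99
This sign pattern matches Mid.

Mid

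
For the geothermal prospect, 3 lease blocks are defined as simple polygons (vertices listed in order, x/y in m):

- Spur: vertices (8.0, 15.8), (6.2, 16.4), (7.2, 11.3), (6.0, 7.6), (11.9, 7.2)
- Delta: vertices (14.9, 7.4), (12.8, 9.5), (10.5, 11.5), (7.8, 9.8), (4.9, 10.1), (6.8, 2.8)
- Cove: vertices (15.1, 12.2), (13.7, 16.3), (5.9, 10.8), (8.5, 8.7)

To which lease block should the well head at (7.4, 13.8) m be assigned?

Spur

Cast a ray rightward from (7.4, 13.8). For each polygon, the edges (by vertex number in listed order) whose endpoints lie on opposite sides of y = 13.8, where each meets that height, and whether that is right or left of the point:
Spur: 2–3 at x≈6.71 (left), 5–1 at x≈8.91 (right) → 1 crossing.
Delta: no edge straddles that height → 0 crossings.
Cove: 1–2 at x≈14.55 (right), 2–3 at x≈10.15 (right) → 2 crossings.
Only Spur has an odd count, so the point is inside Spur.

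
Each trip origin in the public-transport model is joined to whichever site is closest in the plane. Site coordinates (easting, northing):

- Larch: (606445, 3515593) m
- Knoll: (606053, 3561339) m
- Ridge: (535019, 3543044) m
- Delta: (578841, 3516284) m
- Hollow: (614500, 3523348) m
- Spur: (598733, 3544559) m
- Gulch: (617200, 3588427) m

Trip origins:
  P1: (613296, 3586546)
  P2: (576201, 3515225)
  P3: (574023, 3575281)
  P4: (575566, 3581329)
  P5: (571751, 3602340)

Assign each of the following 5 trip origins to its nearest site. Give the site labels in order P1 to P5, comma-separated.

P1 → Gulch (d²=18779377.00)
P2 → Delta (d²=8091081.00)
P3 → Knoll (d²=1220300264.00)
P4 → Knoll (d²=1329057269.00)
P5 → Gulch (d²=2259183170.00)

Gulch, Delta, Knoll, Knoll, Gulch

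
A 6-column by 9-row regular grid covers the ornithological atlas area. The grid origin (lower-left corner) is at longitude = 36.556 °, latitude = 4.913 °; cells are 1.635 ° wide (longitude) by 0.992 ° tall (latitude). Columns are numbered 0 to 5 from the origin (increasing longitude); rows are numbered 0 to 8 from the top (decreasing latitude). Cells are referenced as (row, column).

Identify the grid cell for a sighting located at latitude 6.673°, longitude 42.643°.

Column index: ⌊(42.643 − 36.556) / 1.635⌋ = ⌊3.723⌋ = 3
Row offset from origin: ⌊(6.673 − 4.913) / 0.992⌋ = ⌊1.774⌋ = 1 → row 7 (counted from top)

(7, 3)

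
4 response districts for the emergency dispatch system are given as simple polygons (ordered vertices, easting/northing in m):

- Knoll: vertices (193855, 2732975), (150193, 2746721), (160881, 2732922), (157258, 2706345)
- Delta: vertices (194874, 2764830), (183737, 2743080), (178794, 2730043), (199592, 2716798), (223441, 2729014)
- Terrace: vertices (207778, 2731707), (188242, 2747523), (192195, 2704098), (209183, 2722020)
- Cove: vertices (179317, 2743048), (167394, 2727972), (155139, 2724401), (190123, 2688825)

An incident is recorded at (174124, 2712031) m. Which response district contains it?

Cove

Cast a ray rightward from (174124, 2712031). For each polygon, the edges (by vertex number in listed order) whose endpoints lie on opposite sides of northing = 2712031, where each meets that height, and whether that is right or left of the point:
Knoll: 3–4 at easting≈158033.1 (left), 4–1 at easting≈165072.1 (left) → 0 crossings.
Delta: no edge straddles that height → 0 crossings.
Terrace: 2–3 at easting≈191472.9 (right), 3–4 at easting≈199714.6 (right) → 2 crossings.
Cove: 3–4 at easting≈167303.2 (left), 4–1 at easting≈185498.3 (right) → 1 crossing.
Only Cove has an odd count, so the point is inside Cove.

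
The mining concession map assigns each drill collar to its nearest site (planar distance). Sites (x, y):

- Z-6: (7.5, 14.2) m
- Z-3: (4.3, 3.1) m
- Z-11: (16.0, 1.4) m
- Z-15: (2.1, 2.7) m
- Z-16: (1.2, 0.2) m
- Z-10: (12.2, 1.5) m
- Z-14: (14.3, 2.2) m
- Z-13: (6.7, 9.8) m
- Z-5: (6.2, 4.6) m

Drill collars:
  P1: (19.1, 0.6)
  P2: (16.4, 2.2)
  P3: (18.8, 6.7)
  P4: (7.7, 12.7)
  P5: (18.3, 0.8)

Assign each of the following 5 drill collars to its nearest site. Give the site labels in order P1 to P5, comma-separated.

P1 → Z-11 (d²=10.25)
P2 → Z-11 (d²=0.80)
P3 → Z-11 (d²=35.93)
P4 → Z-6 (d²=2.29)
P5 → Z-11 (d²=5.65)

Z-11, Z-11, Z-11, Z-6, Z-11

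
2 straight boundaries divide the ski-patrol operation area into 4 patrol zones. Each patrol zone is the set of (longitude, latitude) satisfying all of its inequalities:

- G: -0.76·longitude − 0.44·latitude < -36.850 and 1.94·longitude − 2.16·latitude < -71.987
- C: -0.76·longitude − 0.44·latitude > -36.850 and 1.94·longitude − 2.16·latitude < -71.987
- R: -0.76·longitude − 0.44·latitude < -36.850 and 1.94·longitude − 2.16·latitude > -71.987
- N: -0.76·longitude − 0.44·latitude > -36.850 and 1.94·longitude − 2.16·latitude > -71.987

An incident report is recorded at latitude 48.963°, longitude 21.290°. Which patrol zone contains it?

R

-0.76·21.290 − 0.44·48.963 = -37.724, which is < -36.850
1.94·21.290 − 2.16·48.963 = -64.457, which is > -71.987
This sign pattern matches R.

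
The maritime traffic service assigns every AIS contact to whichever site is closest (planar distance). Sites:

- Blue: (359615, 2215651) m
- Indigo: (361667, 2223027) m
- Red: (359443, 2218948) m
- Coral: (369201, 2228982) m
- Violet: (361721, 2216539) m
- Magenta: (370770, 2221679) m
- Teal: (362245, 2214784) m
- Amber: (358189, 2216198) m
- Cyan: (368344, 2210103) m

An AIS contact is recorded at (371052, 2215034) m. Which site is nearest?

Cyan

Squared distances to each site:
Blue: 131185658.000; Indigo: 151966274.000; Red: 150088277.000; Coral: 197972905.000; Violet: 89332586.000; Magenta: 44235549.000; Teal: 77625749.000; Amber: 166811665.000; Cyan: 31648025.000.
Minimum at Cyan.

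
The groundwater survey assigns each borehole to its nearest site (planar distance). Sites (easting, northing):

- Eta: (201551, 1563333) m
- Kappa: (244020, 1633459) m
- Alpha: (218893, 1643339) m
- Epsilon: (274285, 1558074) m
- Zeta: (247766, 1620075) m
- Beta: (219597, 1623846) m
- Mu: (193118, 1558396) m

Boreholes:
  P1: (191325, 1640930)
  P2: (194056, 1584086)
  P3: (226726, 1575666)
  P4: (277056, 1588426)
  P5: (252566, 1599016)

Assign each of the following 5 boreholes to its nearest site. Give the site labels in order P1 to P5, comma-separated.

P1 → Alpha (d²=765797905.00)
P2 → Eta (d²=486862034.00)
P3 → Eta (d²=785883514.00)
P4 → Epsilon (d²=928922345.00)
P5 → Zeta (d²=466521481.00)

Alpha, Eta, Eta, Epsilon, Zeta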